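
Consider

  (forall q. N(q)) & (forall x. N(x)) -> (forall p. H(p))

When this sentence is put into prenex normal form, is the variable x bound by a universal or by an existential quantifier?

existential

Rewrite implications/biconditionals: A → B as ¬A ∨ B.
  ~((forall q. N(q)) & (forall x. N(x))) | (forall p. H(p))
Drive negations inward (¬∀x A ≡ ∃x ¬A, ¬∃x A ≡ ∀x ¬A, De Morgan for ∧/∨):
  (exists q. ~N(q)) | (exists x. ~N(x)) | (forall p. H(p))
Pull the quantifiers to the front (each side's bound variable is not free in the other side):
  exists q. exists x. forall p. (~N(q) | ~N(x) | H(p))
The quantifier forall x sits under an odd number of negations (counting the antecedent side of each →), so it flips to exists x.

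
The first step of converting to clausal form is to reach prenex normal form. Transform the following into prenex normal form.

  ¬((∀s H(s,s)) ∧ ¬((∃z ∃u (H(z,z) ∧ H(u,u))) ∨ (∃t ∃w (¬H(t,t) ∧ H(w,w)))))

∃s ∃z ∃u ∃t ∃w (¬H(s,s) ∨ H(z,z) ∧ H(u,u) ∨ ¬H(t,t) ∧ H(w,w))

Move each ¬ inward, flipping quantifiers it crosses:
  (∃s ¬H(s,s)) ∨ (∃z ∃u (H(z,z) ∧ H(u,u))) ∨ (∃t ∃w (¬H(t,t) ∧ H(w,w)))
All bound variables are already distinct, so no renaming is needed.
Extract every quantifier outward, since the variables are now distinct and don't occur free across branches:
  ∃s ∃z ∃u ∃t ∃w (¬H(s,s) ∨ H(z,z) ∧ H(u,u) ∨ ¬H(t,t) ∧ H(w,w))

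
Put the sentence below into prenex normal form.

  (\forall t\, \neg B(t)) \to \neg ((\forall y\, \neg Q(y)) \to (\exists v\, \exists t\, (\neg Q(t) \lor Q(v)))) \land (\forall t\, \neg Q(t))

\exists t\, \forall y\, \forall v\, \forall u\, \forall r\, (B(t) \lor \neg Q(y) \land Q(u) \land \neg Q(v) \land \neg Q(r))

Eliminate → and ↔ using ¬ and ∨.
  \neg (\forall t\, \neg B(t)) \lor \neg (\neg (\forall y\, \neg Q(y)) \lor (\exists v\, \exists t\, (\neg Q(t) \lor Q(v)))) \land (\forall t\, \neg Q(t))
Drive negations inward (¬∀x A ≡ ∃x ¬A, ¬∃x A ≡ ∀x ¬A, De Morgan for ∧/∨):
  (\exists t\, B(t)) \lor (\forall y\, \neg Q(y)) \land (\forall v\, \forall t\, (Q(t) \land \neg Q(v))) \land (\forall t\, \neg Q(t))
Give each quantifier a distinct variable: t↦u, t↦r.
  (\exists t\, B(t)) \lor (\forall y\, \neg Q(y)) \land (\forall v\, \forall u\, (Q(u) \land \neg Q(v))) \land (\forall r\, \neg Q(r))
Finally move all quantifiers to the prefix:
  \exists t\, \forall y\, \forall v\, \forall u\, \forall r\, (B(t) \lor \neg Q(y) \land Q(u) \land \neg Q(v) \land \neg Q(r))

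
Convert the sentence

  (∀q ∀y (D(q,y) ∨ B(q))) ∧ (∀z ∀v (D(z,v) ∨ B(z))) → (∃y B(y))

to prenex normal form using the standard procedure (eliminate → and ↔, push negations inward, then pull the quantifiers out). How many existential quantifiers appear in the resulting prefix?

Eliminate → and ↔ using ¬ and ∨.
  ¬((∀q ∀y (D(q,y) ∨ B(q))) ∧ (∀z ∀v (D(z,v) ∨ B(z)))) ∨ (∃y B(y))
Drive negations inward (¬∀x A ≡ ∃x ¬A, ¬∃x A ≡ ∀x ¬A, De Morgan for ∧/∨):
  (∃q ∃y (¬D(q,y) ∧ ¬B(q))) ∨ (∃z ∃v (¬D(z,v) ∧ ¬B(z))) ∨ (∃y B(y))
Standardize variables apart so no two quantifiers bind the same name: y↦c.
  (∃q ∃y (¬D(q,y) ∧ ¬B(q))) ∨ (∃z ∃v (¬D(z,v) ∧ ¬B(z))) ∨ (∃c B(c))
Pull the quantifiers to the front (each side's bound variable is not free in the other side):
  ∃q ∃y ∃z ∃v ∃c (¬D(q,y) ∧ ¬B(q) ∨ ¬D(z,v) ∧ ¬B(z) ∨ B(c))
The prefix is ∃q ∃y ∃z ∃v ∃c: 0 universal, 5 existential.

5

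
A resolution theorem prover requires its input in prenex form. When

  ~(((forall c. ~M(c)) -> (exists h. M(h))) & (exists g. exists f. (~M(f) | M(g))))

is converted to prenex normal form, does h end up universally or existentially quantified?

Eliminate → and ↔ using ¬ and ∨.
  ~((~(forall c. ~M(c)) | (exists h. M(h))) & (exists g. exists f. (~M(f) | M(g))))
Move each ¬ inward, flipping quantifiers it crosses:
  (forall c. ~M(c)) & (forall h. ~M(h)) | (forall g. forall f. (M(f) & ~M(g)))
All bound variables are already distinct, so no renaming is needed.
Extract every quantifier outward, since the variables are now distinct and don't occur free across branches:
  forall c. forall h. forall g. forall f. (~M(c) & ~M(h) | M(f) & ~M(g))
The quantifier exists h sits under an odd number of negations (counting the antecedent side of each →), so it flips to forall h.

universal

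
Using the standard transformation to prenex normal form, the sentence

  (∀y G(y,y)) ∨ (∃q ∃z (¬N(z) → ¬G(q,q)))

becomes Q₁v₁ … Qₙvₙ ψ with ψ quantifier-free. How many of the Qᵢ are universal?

Eliminate → and ↔ using ¬ and ∨.
  (∀y G(y,y)) ∨ (∃q ∃z (¬¬N(z) ∨ ¬G(q,q)))
Drive negations inward (¬∀x A ≡ ∃x ¬A, ¬∃x A ≡ ∀x ¬A, De Morgan for ∧/∨):
  (∀y G(y,y)) ∨ (∃q ∃z (N(z) ∨ ¬G(q,q)))
Finally move all quantifiers to the prefix:
  ∀y ∃q ∃z (G(y,y) ∨ N(z) ∨ ¬G(q,q))
The prefix is ∀y ∃q ∃z: 1 universal, 2 existential.

1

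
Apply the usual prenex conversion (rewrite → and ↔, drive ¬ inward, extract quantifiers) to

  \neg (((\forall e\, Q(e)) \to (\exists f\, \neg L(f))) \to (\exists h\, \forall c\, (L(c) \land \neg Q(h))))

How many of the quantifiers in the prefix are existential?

3

Eliminate → and ↔ using ¬ and ∨.
  \neg (\neg (\neg (\forall e\, Q(e)) \lor (\exists f\, \neg L(f))) \lor (\exists h\, \forall c\, (L(c) \land \neg Q(h))))
Drive negations inward (¬∀x A ≡ ∃x ¬A, ¬∃x A ≡ ∀x ¬A, De Morgan for ∧/∨):
  ((\exists e\, \neg Q(e)) \lor (\exists f\, \neg L(f))) \land (\forall h\, \exists c\, (\neg L(c) \lor Q(h)))
All bound variables are already distinct, so no renaming is needed.
Finally move all quantifiers to the prefix:
  \exists e\, \exists f\, \forall h\, \exists c\, ((\neg Q(e) \lor \neg L(f)) \land (\neg L(c) \lor Q(h)))
The prefix is \exists e \exists f \forall h \exists c: 1 universal, 3 existential.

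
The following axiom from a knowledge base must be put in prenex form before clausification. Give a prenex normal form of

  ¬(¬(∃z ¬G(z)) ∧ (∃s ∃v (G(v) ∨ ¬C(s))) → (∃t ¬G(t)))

Eliminate → and ↔ using ¬ and ∨.
  ¬(¬(¬(∃z ¬G(z)) ∧ (∃s ∃v (G(v) ∨ ¬C(s)))) ∨ (∃t ¬G(t)))
Drive negations inward (¬∀x A ≡ ∃x ¬A, ¬∃x A ≡ ∀x ¬A, De Morgan for ∧/∨):
  (∀z G(z)) ∧ (∃s ∃v (G(v) ∨ ¬C(s))) ∧ (∀t G(t))
Extract every quantifier outward, since the variables are now distinct and don't occur free across branches:
  ∀z ∃s ∃v ∀t (G(z) ∧ (G(v) ∨ ¬C(s)) ∧ G(t))

∀z ∃s ∃v ∀t (G(z) ∧ (G(v) ∨ ¬C(s)) ∧ G(t))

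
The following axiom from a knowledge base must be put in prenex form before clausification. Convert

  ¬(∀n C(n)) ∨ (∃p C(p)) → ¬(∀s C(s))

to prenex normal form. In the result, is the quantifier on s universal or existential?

existential

Rewrite implications/biconditionals: A → B as ¬A ∨ B.
  ¬(¬(∀n C(n)) ∨ (∃p C(p))) ∨ ¬(∀s C(s))
Drive negations inward (¬∀x A ≡ ∃x ¬A, ¬∃x A ≡ ∀x ¬A, De Morgan for ∧/∨):
  (∀n C(n)) ∧ (∀p ¬C(p)) ∨ (∃s ¬C(s))
All bound variables are already distinct, so no renaming is needed.
Pull the quantifiers to the front (each side's bound variable is not free in the other side):
  ∀n ∀p ∃s (C(n) ∧ ¬C(p) ∨ ¬C(s))
The quantifier ∀s sits under an odd number of negations (counting the antecedent side of each →), so it flips to ∃s.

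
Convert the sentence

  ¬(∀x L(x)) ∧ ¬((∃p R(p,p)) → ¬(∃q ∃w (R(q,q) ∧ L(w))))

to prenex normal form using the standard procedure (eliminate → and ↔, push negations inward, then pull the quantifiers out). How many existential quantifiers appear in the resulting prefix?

Rewrite implications/biconditionals: A → B as ¬A ∨ B.
  ¬(∀x L(x)) ∧ ¬(¬(∃p R(p,p)) ∨ ¬(∃q ∃w (R(q,q) ∧ L(w))))
Move each ¬ inward, flipping quantifiers it crosses:
  (∃x ¬L(x)) ∧ (∃p R(p,p)) ∧ (∃q ∃w (R(q,q) ∧ L(w)))
All bound variables are already distinct, so no renaming is needed.
Extract every quantifier outward, since the variables are now distinct and don't occur free across branches:
  ∃x ∃p ∃q ∃w (¬L(x) ∧ R(p,p) ∧ R(q,q) ∧ L(w))
The prefix is ∃x ∃p ∃q ∃w: 0 universal, 4 existential.

4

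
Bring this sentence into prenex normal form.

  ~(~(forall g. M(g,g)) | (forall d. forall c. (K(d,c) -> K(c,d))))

forall g. exists d. exists c. (M(g,g) & K(d,c) & ~K(c,d))

First replace A → B with ¬A ∨ B.
  ~(~(forall g. M(g,g)) | (forall d. forall c. (~K(d,c) | K(c,d))))
Move each ¬ inward, flipping quantifiers it crosses:
  (forall g. M(g,g)) & (exists d. exists c. (K(d,c) & ~K(c,d)))
Extract every quantifier outward, since the variables are now distinct and don't occur free across branches:
  forall g. exists d. exists c. (M(g,g) & K(d,c) & ~K(c,d))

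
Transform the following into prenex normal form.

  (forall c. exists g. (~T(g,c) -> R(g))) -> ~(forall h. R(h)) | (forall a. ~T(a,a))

Eliminate → and ↔ using ¬ and ∨.
  ~(forall c. exists g. (~~T(g,c) | R(g))) | ~(forall h. R(h)) | (forall a. ~T(a,a))
Push ¬ through the quantifiers and connectives to reach negation normal form:
  (exists c. forall g. (~T(g,c) & ~R(g))) | (exists h. ~R(h)) | (forall a. ~T(a,a))
Extract every quantifier outward, since the variables are now distinct and don't occur free across branches:
  exists c. forall g. exists h. forall a. (~T(g,c) & ~R(g) | ~R(h) | ~T(a,a))

exists c. forall g. exists h. forall a. (~T(g,c) & ~R(g) | ~R(h) | ~T(a,a))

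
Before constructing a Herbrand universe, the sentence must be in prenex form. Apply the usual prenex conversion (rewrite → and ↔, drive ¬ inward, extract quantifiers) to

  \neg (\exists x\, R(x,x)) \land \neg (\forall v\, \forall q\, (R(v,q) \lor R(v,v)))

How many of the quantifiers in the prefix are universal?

1

Move each ¬ inward, flipping quantifiers it crosses:
  (\forall x\, \neg R(x,x)) \land (\exists v\, \exists q\, (\neg R(v,q) \land \neg R(v,v)))
All bound variables are already distinct, so no renaming is needed.
Extract every quantifier outward, since the variables are now distinct and don't occur free across branches:
  \forall x\, \exists v\, \exists q\, (\neg R(x,x) \land \neg R(v,q) \land \neg R(v,v))
The prefix is \forall x \exists v \exists q: 1 universal, 2 existential.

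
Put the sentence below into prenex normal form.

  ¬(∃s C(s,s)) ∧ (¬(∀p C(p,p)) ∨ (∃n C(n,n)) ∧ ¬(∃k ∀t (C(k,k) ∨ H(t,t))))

∀s ∃p ∃n ∀k ∃t (¬C(s,s) ∧ (¬C(p,p) ∨ C(n,n) ∧ ¬C(k,k) ∧ ¬H(t,t)))

Move each ¬ inward, flipping quantifiers it crosses:
  (∀s ¬C(s,s)) ∧ ((∃p ¬C(p,p)) ∨ (∃n C(n,n)) ∧ (∀k ∃t (¬C(k,k) ∧ ¬H(t,t))))
All bound variables are already distinct, so no renaming is needed.
Extract every quantifier outward, since the variables are now distinct and don't occur free across branches:
  ∀s ∃p ∃n ∀k ∃t (¬C(s,s) ∧ (¬C(p,p) ∨ C(n,n) ∧ ¬C(k,k) ∧ ¬H(t,t)))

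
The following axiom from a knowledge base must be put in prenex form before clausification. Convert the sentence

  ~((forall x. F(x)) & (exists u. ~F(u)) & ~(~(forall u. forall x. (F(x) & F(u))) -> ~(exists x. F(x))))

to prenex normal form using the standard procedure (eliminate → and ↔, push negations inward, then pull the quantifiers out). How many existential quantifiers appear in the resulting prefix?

1

Rewrite implications/biconditionals: A → B as ¬A ∨ B.
  ~((forall x. F(x)) & (exists u. ~F(u)) & ~(~~(forall u. forall x. (F(x) & F(u))) | ~(exists x. F(x))))
Move each ¬ inward, flipping quantifiers it crosses:
  (exists x. ~F(x)) | (forall u. F(u)) | (forall u. forall x. (F(x) & F(u))) | (forall x. ~F(x))
Standardize variables apart so no two quantifiers bind the same name: u↦a, x↦b, x↦w1.
  (exists x. ~F(x)) | (forall u. F(u)) | (forall a. forall b. (F(b) & F(a))) | (forall w1. ~F(w1))
Extract every quantifier outward, since the variables are now distinct and don't occur free across branches:
  exists x. forall u. forall a. forall b. forall w1. (~F(x) | F(u) | F(b) & F(a) | ~F(w1))
The prefix is exists x forall u forall a forall b forall w1: 4 universal, 1 existential.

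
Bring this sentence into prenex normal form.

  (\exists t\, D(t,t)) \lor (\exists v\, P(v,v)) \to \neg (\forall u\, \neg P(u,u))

First replace A → B with ¬A ∨ B.
  \neg ((\exists t\, D(t,t)) \lor (\exists v\, P(v,v))) \lor \neg (\forall u\, \neg P(u,u))
Move each ¬ inward, flipping quantifiers it crosses:
  (\forall t\, \neg D(t,t)) \land (\forall v\, \neg P(v,v)) \lor (\exists u\, P(u,u))
Pull the quantifiers to the front (each side's bound variable is not free in the other side):
  \forall t\, \forall v\, \exists u\, (\neg D(t,t) \land \neg P(v,v) \lor P(u,u))

\forall t\, \forall v\, \exists u\, (\neg D(t,t) \land \neg P(v,v) \lor P(u,u))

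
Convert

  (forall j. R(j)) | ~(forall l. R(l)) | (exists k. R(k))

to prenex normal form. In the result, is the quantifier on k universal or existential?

existential

Move each ¬ inward, flipping quantifiers it crosses:
  (forall j. R(j)) | (exists l. ~R(l)) | (exists k. R(k))
Extract every quantifier outward, since the variables are now distinct and don't occur free across branches:
  forall j. exists l. exists k. (R(j) | ~R(l) | R(k))
The quantifier exists k sits under an even number of negations, so it remains existential.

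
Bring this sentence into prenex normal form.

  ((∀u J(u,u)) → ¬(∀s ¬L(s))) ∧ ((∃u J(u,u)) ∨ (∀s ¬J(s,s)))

∃u ∃s ∃r ∀p ((¬J(u,u) ∨ L(s)) ∧ (J(r,r) ∨ ¬J(p,p)))

Rewrite implications/biconditionals: A → B as ¬A ∨ B.
  (¬(∀u J(u,u)) ∨ ¬(∀s ¬L(s))) ∧ ((∃u J(u,u)) ∨ (∀s ¬J(s,s)))
Push ¬ through the quantifiers and connectives to reach negation normal form:
  ((∃u ¬J(u,u)) ∨ (∃s L(s))) ∧ ((∃u J(u,u)) ∨ (∀s ¬J(s,s)))
Give each quantifier a distinct variable: u↦r, s↦p.
  ((∃u ¬J(u,u)) ∨ (∃s L(s))) ∧ ((∃r J(r,r)) ∨ (∀p ¬J(p,p)))
Pull the quantifiers to the front (each side's bound variable is not free in the other side):
  ∃u ∃s ∃r ∀p ((¬J(u,u) ∨ L(s)) ∧ (J(r,r) ∨ ¬J(p,p)))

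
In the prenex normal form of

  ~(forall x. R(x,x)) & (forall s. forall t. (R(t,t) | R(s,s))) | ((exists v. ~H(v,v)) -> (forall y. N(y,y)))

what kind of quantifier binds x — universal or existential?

existential

Rewrite implications/biconditionals: A → B as ¬A ∨ B.
  ~(forall x. R(x,x)) & (forall s. forall t. (R(t,t) | R(s,s))) | ~(exists v. ~H(v,v)) | (forall y. N(y,y))
Push ¬ through the quantifiers and connectives to reach negation normal form:
  (exists x. ~R(x,x)) & (forall s. forall t. (R(t,t) | R(s,s))) | (forall v. H(v,v)) | (forall y. N(y,y))
All bound variables are already distinct, so no renaming is needed.
Pull the quantifiers to the front (each side's bound variable is not free in the other side):
  exists x. forall s. forall t. forall v. forall y. (~R(x,x) & (R(t,t) | R(s,s)) | H(v,v) | N(y,y))
The quantifier forall x sits under an odd number of negations (counting the antecedent side of each →), so it flips to exists x.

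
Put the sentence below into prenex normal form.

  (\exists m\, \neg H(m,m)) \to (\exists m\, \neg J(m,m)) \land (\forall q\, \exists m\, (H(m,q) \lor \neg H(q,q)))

\forall m\, \exists u\, \forall q\, \exists r\, (H(m,m) \lor \neg J(u,u) \land (H(r,q) \lor \neg H(q,q)))

Rewrite implications/biconditionals: A → B as ¬A ∨ B.
  \neg (\exists m\, \neg H(m,m)) \lor (\exists m\, \neg J(m,m)) \land (\forall q\, \exists m\, (H(m,q) \lor \neg H(q,q)))
Push ¬ through the quantifiers and connectives to reach negation normal form:
  (\forall m\, H(m,m)) \lor (\exists m\, \neg J(m,m)) \land (\forall q\, \exists m\, (H(m,q) \lor \neg H(q,q)))
Rename bound variables to avoid capture: m↦u, m↦r.
  (\forall m\, H(m,m)) \lor (\exists u\, \neg J(u,u)) \land (\forall q\, \exists r\, (H(r,q) \lor \neg H(q,q)))
Finally move all quantifiers to the prefix:
  \forall m\, \exists u\, \forall q\, \exists r\, (H(m,m) \lor \neg J(u,u) \land (H(r,q) \lor \neg H(q,q)))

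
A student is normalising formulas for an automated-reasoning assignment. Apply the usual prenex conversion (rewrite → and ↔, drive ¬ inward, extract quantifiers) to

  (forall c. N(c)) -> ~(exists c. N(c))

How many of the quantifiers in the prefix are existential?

Eliminate → and ↔ using ¬ and ∨.
  ~(forall c. N(c)) | ~(exists c. N(c))
Drive negations inward (¬∀x A ≡ ∃x ¬A, ¬∃x A ≡ ∀x ¬A, De Morgan for ∧/∨):
  (exists c. ~N(c)) | (forall c. ~N(c))
Rename bound variables to avoid capture: c↦a.
  (exists c. ~N(c)) | (forall a. ~N(a))
Extract every quantifier outward, since the variables are now distinct and don't occur free across branches:
  exists c. forall a. (~N(c) | ~N(a))
The prefix is exists c forall a: 1 universal, 1 existential.

1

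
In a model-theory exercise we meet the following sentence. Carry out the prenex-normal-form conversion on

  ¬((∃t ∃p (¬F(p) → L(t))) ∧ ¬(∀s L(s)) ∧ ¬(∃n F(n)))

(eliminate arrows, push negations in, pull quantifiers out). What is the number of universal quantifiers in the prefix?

Rewrite implications/biconditionals: A → B as ¬A ∨ B.
  ¬((∃t ∃p (¬¬F(p) ∨ L(t))) ∧ ¬(∀s L(s)) ∧ ¬(∃n F(n)))
Move each ¬ inward, flipping quantifiers it crosses:
  (∀t ∀p (¬F(p) ∧ ¬L(t))) ∨ (∀s L(s)) ∨ (∃n F(n))
All bound variables are already distinct, so no renaming is needed.
Pull the quantifiers to the front (each side's bound variable is not free in the other side):
  ∀t ∀p ∀s ∃n (¬F(p) ∧ ¬L(t) ∨ L(s) ∨ F(n))
The prefix is ∀t ∀p ∀s ∃n: 3 universal, 1 existential.

3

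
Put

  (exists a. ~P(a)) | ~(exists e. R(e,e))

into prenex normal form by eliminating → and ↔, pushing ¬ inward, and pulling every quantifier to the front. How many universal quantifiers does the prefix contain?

1

Drive negations inward (¬∀x A ≡ ∃x ¬A, ¬∃x A ≡ ∀x ¬A, De Morgan for ∧/∨):
  (exists a. ~P(a)) | (forall e. ~R(e,e))
All bound variables are already distinct, so no renaming is needed.
Extract every quantifier outward, since the variables are now distinct and don't occur free across branches:
  exists a. forall e. (~P(a) | ~R(e,e))
The prefix is exists a forall e: 1 universal, 1 existential.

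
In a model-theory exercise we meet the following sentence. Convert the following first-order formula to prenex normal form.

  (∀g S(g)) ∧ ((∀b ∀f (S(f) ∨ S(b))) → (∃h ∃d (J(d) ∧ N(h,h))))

∀g ∃b ∃f ∃h ∃d (S(g) ∧ (¬S(f) ∧ ¬S(b) ∨ J(d) ∧ N(h,h)))

Eliminate → and ↔ using ¬ and ∨.
  (∀g S(g)) ∧ (¬(∀b ∀f (S(f) ∨ S(b))) ∨ (∃h ∃d (J(d) ∧ N(h,h))))
Move each ¬ inward, flipping quantifiers it crosses:
  (∀g S(g)) ∧ ((∃b ∃f (¬S(f) ∧ ¬S(b))) ∨ (∃h ∃d (J(d) ∧ N(h,h))))
All bound variables are already distinct, so no renaming is needed.
Finally move all quantifiers to the prefix:
  ∀g ∃b ∃f ∃h ∃d (S(g) ∧ (¬S(f) ∧ ¬S(b) ∨ J(d) ∧ N(h,h)))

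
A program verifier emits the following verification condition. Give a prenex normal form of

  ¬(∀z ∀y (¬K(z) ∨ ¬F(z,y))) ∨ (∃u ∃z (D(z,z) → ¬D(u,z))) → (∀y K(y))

Eliminate → and ↔ using ¬ and ∨.
  ¬(¬(∀z ∀y (¬K(z) ∨ ¬F(z,y))) ∨ (∃u ∃z (¬D(z,z) ∨ ¬D(u,z)))) ∨ (∀y K(y))
Drive negations inward (¬∀x A ≡ ∃x ¬A, ¬∃x A ≡ ∀x ¬A, De Morgan for ∧/∨):
  (∀z ∀y (¬K(z) ∨ ¬F(z,y))) ∧ (∀u ∀z (D(z,z) ∧ D(u,z))) ∨ (∀y K(y))
Standardize variables apart so no two quantifiers bind the same name: z↦w, y↦q.
  (∀z ∀y (¬K(z) ∨ ¬F(z,y))) ∧ (∀u ∀w (D(w,w) ∧ D(u,w))) ∨ (∀q K(q))
Finally move all quantifiers to the prefix:
  ∀z ∀y ∀u ∀w ∀q ((¬K(z) ∨ ¬F(z,y)) ∧ D(w,w) ∧ D(u,w) ∨ K(q))

∀z ∀y ∀u ∀w ∀q ((¬K(z) ∨ ¬F(z,y)) ∧ D(w,w) ∧ D(u,w) ∨ K(q))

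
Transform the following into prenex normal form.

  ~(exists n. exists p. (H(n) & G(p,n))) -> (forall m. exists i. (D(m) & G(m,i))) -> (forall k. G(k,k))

exists n. exists p. exists m. forall i. forall k. (H(n) & G(p,n) | ~D(m) | ~G(m,i) | G(k,k))

Rewrite implications/biconditionals: A → B as ¬A ∨ B.
  ~~(exists n. exists p. (H(n) & G(p,n))) | ~(forall m. exists i. (D(m) & G(m,i))) | (forall k. G(k,k))
Move each ¬ inward, flipping quantifiers it crosses:
  (exists n. exists p. (H(n) & G(p,n))) | (exists m. forall i. (~D(m) | ~G(m,i))) | (forall k. G(k,k))
All bound variables are already distinct, so no renaming is needed.
Pull the quantifiers to the front (each side's bound variable is not free in the other side):
  exists n. exists p. exists m. forall i. forall k. (H(n) & G(p,n) | ~D(m) | ~G(m,i) | G(k,k))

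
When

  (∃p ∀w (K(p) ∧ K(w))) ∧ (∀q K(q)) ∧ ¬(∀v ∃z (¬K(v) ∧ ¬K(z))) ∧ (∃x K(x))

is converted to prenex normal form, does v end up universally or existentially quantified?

existential

Drive negations inward (¬∀x A ≡ ∃x ¬A, ¬∃x A ≡ ∀x ¬A, De Morgan for ∧/∨):
  (∃p ∀w (K(p) ∧ K(w))) ∧ (∀q K(q)) ∧ (∃v ∀z (K(v) ∨ K(z))) ∧ (∃x K(x))
Finally move all quantifiers to the prefix:
  ∃p ∀w ∀q ∃v ∀z ∃x (K(p) ∧ K(w) ∧ K(q) ∧ (K(v) ∨ K(z)) ∧ K(x))
The quantifier ∀v sits under an odd number of negations, so it flips to ∃v.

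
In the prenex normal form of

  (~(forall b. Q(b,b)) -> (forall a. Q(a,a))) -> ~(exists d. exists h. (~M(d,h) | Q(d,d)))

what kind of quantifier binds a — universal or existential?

existential

Rewrite implications/biconditionals: A → B as ¬A ∨ B.
  ~(~~(forall b. Q(b,b)) | (forall a. Q(a,a))) | ~(exists d. exists h. (~M(d,h) | Q(d,d)))
Move each ¬ inward, flipping quantifiers it crosses:
  (exists b. ~Q(b,b)) & (exists a. ~Q(a,a)) | (forall d. forall h. (M(d,h) & ~Q(d,d)))
All bound variables are already distinct, so no renaming is needed.
Pull the quantifiers to the front (each side's bound variable is not free in the other side):
  exists b. exists a. forall d. forall h. (~Q(b,b) & ~Q(a,a) | M(d,h) & ~Q(d,d))
The quantifier forall a sits under an odd number of negations (counting the antecedent side of each →), so it flips to exists a.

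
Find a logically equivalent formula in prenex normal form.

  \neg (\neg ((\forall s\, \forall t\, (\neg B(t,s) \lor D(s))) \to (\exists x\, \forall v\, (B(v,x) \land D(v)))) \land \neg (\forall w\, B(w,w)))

\exists s\, \exists t\, \exists x\, \forall v\, \forall w\, (B(t,s) \land \neg D(s) \lor B(v,x) \land D(v) \lor B(w,w))

Eliminate → and ↔ using ¬ and ∨.
  \neg (\neg (\neg (\forall s\, \forall t\, (\neg B(t,s) \lor D(s))) \lor (\exists x\, \forall v\, (B(v,x) \land D(v)))) \land \neg (\forall w\, B(w,w)))
Drive negations inward (¬∀x A ≡ ∃x ¬A, ¬∃x A ≡ ∀x ¬A, De Morgan for ∧/∨):
  (\exists s\, \exists t\, (B(t,s) \land \neg D(s))) \lor (\exists x\, \forall v\, (B(v,x) \land D(v))) \lor (\forall w\, B(w,w))
Finally move all quantifiers to the prefix:
  \exists s\, \exists t\, \exists x\, \forall v\, \forall w\, (B(t,s) \land \neg D(s) \lor B(v,x) \land D(v) \lor B(w,w))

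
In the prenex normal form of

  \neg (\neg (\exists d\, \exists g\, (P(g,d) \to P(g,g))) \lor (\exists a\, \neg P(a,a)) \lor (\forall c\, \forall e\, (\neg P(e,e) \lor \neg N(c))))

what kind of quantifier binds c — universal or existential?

existential

First replace A → B with ¬A ∨ B.
  \neg (\neg (\exists d\, \exists g\, (\neg P(g,d) \lor P(g,g))) \lor (\exists a\, \neg P(a,a)) \lor (\forall c\, \forall e\, (\neg P(e,e) \lor \neg N(c))))
Drive negations inward (¬∀x A ≡ ∃x ¬A, ¬∃x A ≡ ∀x ¬A, De Morgan for ∧/∨):
  (\exists d\, \exists g\, (\neg P(g,d) \lor P(g,g))) \land (\forall a\, P(a,a)) \land (\exists c\, \exists e\, (P(e,e) \land N(c)))
Pull the quantifiers to the front (each side's bound variable is not free in the other side):
  \exists d\, \exists g\, \forall a\, \exists c\, \exists e\, ((\neg P(g,d) \lor P(g,g)) \land P(a,a) \land P(e,e) \land N(c))
The quantifier \forall c sits under an odd number of negations (counting the antecedent side of each →), so it flips to \exists c.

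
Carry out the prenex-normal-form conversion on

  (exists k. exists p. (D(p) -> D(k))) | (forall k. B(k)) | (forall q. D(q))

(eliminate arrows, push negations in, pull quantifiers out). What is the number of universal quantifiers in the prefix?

2

Rewrite implications/biconditionals: A → B as ¬A ∨ B.
  (exists k. exists p. (~D(p) | D(k))) | (forall k. B(k)) | (forall q. D(q))
Standardize variables apart so no two quantifiers bind the same name: k↦r.
  (exists k. exists p. (~D(p) | D(k))) | (forall r. B(r)) | (forall q. D(q))
Pull the quantifiers to the front (each side's bound variable is not free in the other side):
  exists k. exists p. forall r. forall q. (~D(p) | D(k) | B(r) | D(q))
The prefix is exists k exists p forall r forall q: 2 universal, 2 existential.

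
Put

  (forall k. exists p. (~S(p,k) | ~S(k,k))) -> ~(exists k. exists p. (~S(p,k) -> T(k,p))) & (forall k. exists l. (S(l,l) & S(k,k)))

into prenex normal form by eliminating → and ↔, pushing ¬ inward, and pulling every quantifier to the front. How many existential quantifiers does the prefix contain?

Eliminate → and ↔ using ¬ and ∨.
  ~(forall k. exists p. (~S(p,k) | ~S(k,k))) | ~(exists k. exists p. (~~S(p,k) | T(k,p))) & (forall k. exists l. (S(l,l) & S(k,k)))
Drive negations inward (¬∀x A ≡ ∃x ¬A, ¬∃x A ≡ ∀x ¬A, De Morgan for ∧/∨):
  (exists k. forall p. (S(p,k) & S(k,k))) | (forall k. forall p. (~S(p,k) & ~T(k,p))) & (forall k. exists l. (S(l,l) & S(k,k)))
Rename bound variables to avoid capture: k↦u1, p↦q, k↦x1.
  (exists k. forall p. (S(p,k) & S(k,k))) | (forall u1. forall q. (~S(q,u1) & ~T(u1,q))) & (forall x1. exists l. (S(l,l) & S(x1,x1)))
Finally move all quantifiers to the prefix:
  exists k. forall p. forall u1. forall q. forall x1. exists l. (S(p,k) & S(k,k) | ~S(q,u1) & ~T(u1,q) & S(l,l) & S(x1,x1))
The prefix is exists k forall p forall u1 forall q forall x1 exists l: 4 universal, 2 existential.

2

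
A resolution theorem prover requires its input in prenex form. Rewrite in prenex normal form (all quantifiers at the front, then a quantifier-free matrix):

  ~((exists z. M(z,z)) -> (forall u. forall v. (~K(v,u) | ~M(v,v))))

Rewrite implications/biconditionals: A → B as ¬A ∨ B.
  ~(~(exists z. M(z,z)) | (forall u. forall v. (~K(v,u) | ~M(v,v))))
Move each ¬ inward, flipping quantifiers it crosses:
  (exists z. M(z,z)) & (exists u. exists v. (K(v,u) & M(v,v)))
All bound variables are already distinct, so no renaming is needed.
Pull the quantifiers to the front (each side's bound variable is not free in the other side):
  exists z. exists u. exists v. (M(z,z) & K(v,u) & M(v,v))

exists z. exists u. exists v. (M(z,z) & K(v,u) & M(v,v))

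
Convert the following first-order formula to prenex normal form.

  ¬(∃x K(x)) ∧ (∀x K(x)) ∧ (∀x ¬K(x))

∀x ∀x1 ∀y1 (¬K(x) ∧ K(x1) ∧ ¬K(y1))

Move each ¬ inward, flipping quantifiers it crosses:
  (∀x ¬K(x)) ∧ (∀x K(x)) ∧ (∀x ¬K(x))
Give each quantifier a distinct variable: x↦x1, x↦y1.
  (∀x ¬K(x)) ∧ (∀x1 K(x1)) ∧ (∀y1 ¬K(y1))
Pull the quantifiers to the front (each side's bound variable is not free in the other side):
  ∀x ∀x1 ∀y1 (¬K(x) ∧ K(x1) ∧ ¬K(y1))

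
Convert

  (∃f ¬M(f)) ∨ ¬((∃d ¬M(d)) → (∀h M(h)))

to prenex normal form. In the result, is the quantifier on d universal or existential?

Eliminate → and ↔ using ¬ and ∨.
  (∃f ¬M(f)) ∨ ¬(¬(∃d ¬M(d)) ∨ (∀h M(h)))
Push ¬ through the quantifiers and connectives to reach negation normal form:
  (∃f ¬M(f)) ∨ (∃d ¬M(d)) ∧ (∃h ¬M(h))
All bound variables are already distinct, so no renaming is needed.
Extract every quantifier outward, since the variables are now distinct and don't occur free across branches:
  ∃f ∃d ∃h (¬M(f) ∨ ¬M(d) ∧ ¬M(h))
The quantifier ∃d sits under an even number of negations (counting the antecedent side of each →), so it remains existential.

existential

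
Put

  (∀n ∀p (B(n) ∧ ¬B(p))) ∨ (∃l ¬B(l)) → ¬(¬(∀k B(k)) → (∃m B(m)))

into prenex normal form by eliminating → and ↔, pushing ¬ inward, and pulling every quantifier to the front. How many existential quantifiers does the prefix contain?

Rewrite implications/biconditionals: A → B as ¬A ∨ B.
  ¬((∀n ∀p (B(n) ∧ ¬B(p))) ∨ (∃l ¬B(l))) ∨ ¬(¬¬(∀k B(k)) ∨ (∃m B(m)))
Drive negations inward (¬∀x A ≡ ∃x ¬A, ¬∃x A ≡ ∀x ¬A, De Morgan for ∧/∨):
  (∃n ∃p (¬B(n) ∨ B(p))) ∧ (∀l B(l)) ∨ (∃k ¬B(k)) ∧ (∀m ¬B(m))
All bound variables are already distinct, so no renaming is needed.
Extract every quantifier outward, since the variables are now distinct and don't occur free across branches:
  ∃n ∃p ∀l ∃k ∀m ((¬B(n) ∨ B(p)) ∧ B(l) ∨ ¬B(k) ∧ ¬B(m))
The prefix is ∃n ∃p ∀l ∃k ∀m: 2 universal, 3 existential.

3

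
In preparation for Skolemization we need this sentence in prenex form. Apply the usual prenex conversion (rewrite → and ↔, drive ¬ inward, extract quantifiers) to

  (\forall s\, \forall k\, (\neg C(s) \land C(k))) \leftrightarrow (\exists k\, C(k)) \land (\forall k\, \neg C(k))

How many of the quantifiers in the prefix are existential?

4

Rewrite implications/biconditionals: A → B as ¬A ∨ B; A ↔ B as (¬A ∨ B) ∧ (¬B ∨ A).
  (\neg (\forall s\, \forall k\, (\neg C(s) \land C(k))) \lor (\exists k\, C(k)) \land (\forall k\, \neg C(k))) \land (\neg ((\exists k\, C(k)) \land (\forall k\, \neg C(k))) \lor (\forall s\, \forall k\, (\neg C(s) \land C(k))))
Drive negations inward (¬∀x A ≡ ∃x ¬A, ¬∃x A ≡ ∀x ¬A, De Morgan for ∧/∨):
  ((\exists s\, \exists k\, (C(s) \lor \neg C(k))) \lor (\exists k\, C(k)) \land (\forall k\, \neg C(k))) \land ((\forall k\, \neg C(k)) \lor (\exists k\, C(k)) \lor (\forall s\, \forall k\, (\neg C(s) \land C(k))))
Rename bound variables to avoid capture: k↦v1, k↦p, k↦z1, k↦r, s↦t, k↦x.
  ((\exists s\, \exists k\, (C(s) \lor \neg C(k))) \lor (\exists v1\, C(v1)) \land (\forall p\, \neg C(p))) \land ((\forall z1\, \neg C(z1)) \lor (\exists r\, C(r)) \lor (\forall t\, \forall x\, (\neg C(t) \land C(x))))
Extract every quantifier outward, since the variables are now distinct and don't occur free across branches:
  \exists s\, \exists k\, \exists v1\, \forall p\, \forall z1\, \exists r\, \forall t\, \forall x\, ((C(s) \lor \neg C(k) \lor C(v1) \land \neg C(p)) \land (\neg C(z1) \lor C(r) \lor \neg C(t) \land C(x)))
The prefix is \exists s \exists k \exists v1 \forall p \forall z1 \exists r \forall t \forall x: 4 universal, 4 existential.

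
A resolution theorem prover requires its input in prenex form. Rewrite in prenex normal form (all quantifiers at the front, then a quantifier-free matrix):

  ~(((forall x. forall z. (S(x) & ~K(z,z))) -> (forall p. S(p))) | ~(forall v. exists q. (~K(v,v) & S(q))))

First replace A → B with ¬A ∨ B.
  ~(~(forall x. forall z. (S(x) & ~K(z,z))) | (forall p. S(p)) | ~(forall v. exists q. (~K(v,v) & S(q))))
Move each ¬ inward, flipping quantifiers it crosses:
  (forall x. forall z. (S(x) & ~K(z,z))) & (exists p. ~S(p)) & (forall v. exists q. (~K(v,v) & S(q)))
Extract every quantifier outward, since the variables are now distinct and don't occur free across branches:
  forall x. forall z. exists p. forall v. exists q. (S(x) & ~K(z,z) & ~S(p) & ~K(v,v) & S(q))

forall x. forall z. exists p. forall v. exists q. (S(x) & ~K(z,z) & ~S(p) & ~K(v,v) & S(q))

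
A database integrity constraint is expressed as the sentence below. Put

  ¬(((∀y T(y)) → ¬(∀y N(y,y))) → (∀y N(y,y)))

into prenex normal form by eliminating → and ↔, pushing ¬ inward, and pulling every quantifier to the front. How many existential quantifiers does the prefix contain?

3

Rewrite implications/biconditionals: A → B as ¬A ∨ B.
  ¬(¬(¬(∀y T(y)) ∨ ¬(∀y N(y,y))) ∨ (∀y N(y,y)))
Push ¬ through the quantifiers and connectives to reach negation normal form:
  ((∃y ¬T(y)) ∨ (∃y ¬N(y,y))) ∧ (∃y ¬N(y,y))
Rename bound variables to avoid capture: y↦b, y↦z1.
  ((∃y ¬T(y)) ∨ (∃b ¬N(b,b))) ∧ (∃z1 ¬N(z1,z1))
Pull the quantifiers to the front (each side's bound variable is not free in the other side):
  ∃y ∃b ∃z1 ((¬T(y) ∨ ¬N(b,b)) ∧ ¬N(z1,z1))
The prefix is ∃y ∃b ∃z1: 0 universal, 3 existential.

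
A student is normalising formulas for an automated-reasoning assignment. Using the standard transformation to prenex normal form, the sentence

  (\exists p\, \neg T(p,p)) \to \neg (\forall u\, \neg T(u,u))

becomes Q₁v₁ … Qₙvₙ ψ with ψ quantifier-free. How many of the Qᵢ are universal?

First replace A → B with ¬A ∨ B.
  \neg (\exists p\, \neg T(p,p)) \lor \neg (\forall u\, \neg T(u,u))
Drive negations inward (¬∀x A ≡ ∃x ¬A, ¬∃x A ≡ ∀x ¬A, De Morgan for ∧/∨):
  (\forall p\, T(p,p)) \lor (\exists u\, T(u,u))
All bound variables are already distinct, so no renaming is needed.
Pull the quantifiers to the front (each side's bound variable is not free in the other side):
  \forall p\, \exists u\, (T(p,p) \lor T(u,u))
The prefix is \forall p \exists u: 1 universal, 1 existential.

1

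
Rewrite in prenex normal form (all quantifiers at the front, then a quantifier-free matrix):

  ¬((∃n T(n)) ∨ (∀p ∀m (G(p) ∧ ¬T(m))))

Drive negations inward (¬∀x A ≡ ∃x ¬A, ¬∃x A ≡ ∀x ¬A, De Morgan for ∧/∨):
  (∀n ¬T(n)) ∧ (∃p ∃m (¬G(p) ∨ T(m)))
Finally move all quantifiers to the prefix:
  ∀n ∃p ∃m (¬T(n) ∧ (¬G(p) ∨ T(m)))

∀n ∃p ∃m (¬T(n) ∧ (¬G(p) ∨ T(m)))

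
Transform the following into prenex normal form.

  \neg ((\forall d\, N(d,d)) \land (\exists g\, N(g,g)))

\exists d\, \forall g\, (\neg N(d,d) \lor \neg N(g,g))

Push ¬ through the quantifiers and connectives to reach negation normal form:
  (\exists d\, \neg N(d,d)) \lor (\forall g\, \neg N(g,g))
Pull the quantifiers to the front (each side's bound variable is not free in the other side):
  \exists d\, \forall g\, (\neg N(d,d) \lor \neg N(g,g))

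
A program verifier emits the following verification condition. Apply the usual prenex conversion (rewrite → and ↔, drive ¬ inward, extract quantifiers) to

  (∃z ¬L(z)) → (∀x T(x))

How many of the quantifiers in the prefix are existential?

0

Eliminate → and ↔ using ¬ and ∨.
  ¬(∃z ¬L(z)) ∨ (∀x T(x))
Drive negations inward (¬∀x A ≡ ∃x ¬A, ¬∃x A ≡ ∀x ¬A, De Morgan for ∧/∨):
  (∀z L(z)) ∨ (∀x T(x))
Extract every quantifier outward, since the variables are now distinct and don't occur free across branches:
  ∀z ∀x (L(z) ∨ T(x))
The prefix is ∀z ∀x: 2 universal, 0 existential.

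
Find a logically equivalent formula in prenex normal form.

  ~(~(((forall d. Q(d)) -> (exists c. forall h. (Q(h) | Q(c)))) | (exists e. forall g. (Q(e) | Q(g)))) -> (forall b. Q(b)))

Rewrite implications/biconditionals: A → B as ¬A ∨ B.
  ~(~~(~(forall d. Q(d)) | (exists c. forall h. (Q(h) | Q(c))) | (exists e. forall g. (Q(e) | Q(g)))) | (forall b. Q(b)))
Move each ¬ inward, flipping quantifiers it crosses:
  (forall d. Q(d)) & (forall c. exists h. (~Q(h) & ~Q(c))) & (forall e. exists g. (~Q(e) & ~Q(g))) & (exists b. ~Q(b))
Extract every quantifier outward, since the variables are now distinct and don't occur free across branches:
  forall d. forall c. exists h. forall e. exists g. exists b. (Q(d) & ~Q(h) & ~Q(c) & ~Q(e) & ~Q(g) & ~Q(b))

forall d. forall c. exists h. forall e. exists g. exists b. (Q(d) & ~Q(h) & ~Q(c) & ~Q(e) & ~Q(g) & ~Q(b))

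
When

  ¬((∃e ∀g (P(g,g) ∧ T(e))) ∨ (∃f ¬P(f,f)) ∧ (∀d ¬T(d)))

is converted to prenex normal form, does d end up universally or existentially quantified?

existential

Move each ¬ inward, flipping quantifiers it crosses:
  (∀e ∃g (¬P(g,g) ∨ ¬T(e))) ∧ ((∀f P(f,f)) ∨ (∃d T(d)))
All bound variables are already distinct, so no renaming is needed.
Finally move all quantifiers to the prefix:
  ∀e ∃g ∀f ∃d ((¬P(g,g) ∨ ¬T(e)) ∧ (P(f,f) ∨ T(d)))
The quantifier ∀d sits under an odd number of negations, so it flips to ∃d.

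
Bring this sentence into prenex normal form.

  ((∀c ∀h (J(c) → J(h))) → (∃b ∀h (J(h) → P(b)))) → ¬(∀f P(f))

∀c ∀h ∀b ∃q ∃f ((¬J(c) ∨ J(h)) ∧ J(q) ∧ ¬P(b) ∨ ¬P(f))

Rewrite implications/biconditionals: A → B as ¬A ∨ B.
  ¬(¬(∀c ∀h (¬J(c) ∨ J(h))) ∨ (∃b ∀h (¬J(h) ∨ P(b)))) ∨ ¬(∀f P(f))
Drive negations inward (¬∀x A ≡ ∃x ¬A, ¬∃x A ≡ ∀x ¬A, De Morgan for ∧/∨):
  (∀c ∀h (¬J(c) ∨ J(h))) ∧ (∀b ∃h (J(h) ∧ ¬P(b))) ∨ (∃f ¬P(f))
Give each quantifier a distinct variable: h↦q.
  (∀c ∀h (¬J(c) ∨ J(h))) ∧ (∀b ∃q (J(q) ∧ ¬P(b))) ∨ (∃f ¬P(f))
Extract every quantifier outward, since the variables are now distinct and don't occur free across branches:
  ∀c ∀h ∀b ∃q ∃f ((¬J(c) ∨ J(h)) ∧ J(q) ∧ ¬P(b) ∨ ¬P(f))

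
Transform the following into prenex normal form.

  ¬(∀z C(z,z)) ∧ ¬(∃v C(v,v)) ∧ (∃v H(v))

Drive negations inward (¬∀x A ≡ ∃x ¬A, ¬∃x A ≡ ∀x ¬A, De Morgan for ∧/∨):
  (∃z ¬C(z,z)) ∧ (∀v ¬C(v,v)) ∧ (∃v H(v))
Rename bound variables to avoid capture: v↦w.
  (∃z ¬C(z,z)) ∧ (∀v ¬C(v,v)) ∧ (∃w H(w))
Pull the quantifiers to the front (each side's bound variable is not free in the other side):
  ∃z ∀v ∃w (¬C(z,z) ∧ ¬C(v,v) ∧ H(w))

∃z ∀v ∃w (¬C(z,z) ∧ ¬C(v,v) ∧ H(w))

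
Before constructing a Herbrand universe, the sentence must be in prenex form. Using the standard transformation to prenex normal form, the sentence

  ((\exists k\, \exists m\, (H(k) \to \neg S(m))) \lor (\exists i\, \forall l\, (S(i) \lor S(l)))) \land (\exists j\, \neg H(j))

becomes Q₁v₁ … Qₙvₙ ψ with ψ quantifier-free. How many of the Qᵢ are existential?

4

Eliminate → and ↔ using ¬ and ∨.
  ((\exists k\, \exists m\, (\neg H(k) \lor \neg S(m))) \lor (\exists i\, \forall l\, (S(i) \lor S(l)))) \land (\exists j\, \neg H(j))
All bound variables are already distinct, so no renaming is needed.
Finally move all quantifiers to the prefix:
  \exists k\, \exists m\, \exists i\, \forall l\, \exists j\, ((\neg H(k) \lor \neg S(m) \lor S(i) \lor S(l)) \land \neg H(j))
The prefix is \exists k \exists m \exists i \forall l \exists j: 1 universal, 4 existential.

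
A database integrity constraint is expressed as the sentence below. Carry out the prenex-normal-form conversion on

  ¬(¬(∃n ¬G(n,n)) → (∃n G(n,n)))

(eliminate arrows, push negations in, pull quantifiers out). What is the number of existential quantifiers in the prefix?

0

Rewrite implications/biconditionals: A → B as ¬A ∨ B.
  ¬(¬¬(∃n ¬G(n,n)) ∨ (∃n G(n,n)))
Push ¬ through the quantifiers and connectives to reach negation normal form:
  (∀n G(n,n)) ∧ (∀n ¬G(n,n))
Standardize variables apart so no two quantifiers bind the same name: n↦z1.
  (∀n G(n,n)) ∧ (∀z1 ¬G(z1,z1))
Pull the quantifiers to the front (each side's bound variable is not free in the other side):
  ∀n ∀z1 (G(n,n) ∧ ¬G(z1,z1))
The prefix is ∀n ∀z1: 2 universal, 0 existential.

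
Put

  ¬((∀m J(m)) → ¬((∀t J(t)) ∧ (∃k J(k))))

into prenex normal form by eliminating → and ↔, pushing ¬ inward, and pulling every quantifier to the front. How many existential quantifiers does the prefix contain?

1

Rewrite implications/biconditionals: A → B as ¬A ∨ B.
  ¬(¬(∀m J(m)) ∨ ¬((∀t J(t)) ∧ (∃k J(k))))
Drive negations inward (¬∀x A ≡ ∃x ¬A, ¬∃x A ≡ ∀x ¬A, De Morgan for ∧/∨):
  (∀m J(m)) ∧ (∀t J(t)) ∧ (∃k J(k))
Finally move all quantifiers to the prefix:
  ∀m ∀t ∃k (J(m) ∧ J(t) ∧ J(k))
The prefix is ∀m ∀t ∃k: 2 universal, 1 existential.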